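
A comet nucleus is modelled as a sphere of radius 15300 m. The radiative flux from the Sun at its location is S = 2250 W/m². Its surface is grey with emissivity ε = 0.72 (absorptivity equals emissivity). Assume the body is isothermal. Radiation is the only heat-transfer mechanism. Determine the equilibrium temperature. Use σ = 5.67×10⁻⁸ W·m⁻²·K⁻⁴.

T ≈ 316 K

At equilibrium, absorbed power = emitted power.
Absorbing cross-section = πr² = 7.354×10⁸ m²; emitting surface = 4πr² = 2.942×10⁹ m² (ratio 4).
εS·A_cross = εσ·A_surf·T⁴  ⇒  T⁴ = S/(4σ)   (ε cancels).
T⁴ = 2250/(4·5.67×10⁻⁸) = 9.921×10⁹ K⁴.
T = (9.921×10⁹)^(1/4).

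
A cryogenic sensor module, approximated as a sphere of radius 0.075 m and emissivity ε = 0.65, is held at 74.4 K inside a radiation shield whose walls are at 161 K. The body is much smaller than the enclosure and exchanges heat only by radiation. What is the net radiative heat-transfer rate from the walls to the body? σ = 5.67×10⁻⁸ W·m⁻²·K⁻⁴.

P_net ≈ 1.67 W

For a small grey body in a large enclosure: P_net = εσA(T_body⁴ − T_wall⁴).
A = 4πr² = 0.07069 m²; T_body⁴ − T_wall⁴ = 3.064×10⁷ − 6.719×10⁸ = -6.413×10⁸ K⁴.
|P_net| = 0.65·5.67×10⁻⁸·0.07069·6.413×10⁸.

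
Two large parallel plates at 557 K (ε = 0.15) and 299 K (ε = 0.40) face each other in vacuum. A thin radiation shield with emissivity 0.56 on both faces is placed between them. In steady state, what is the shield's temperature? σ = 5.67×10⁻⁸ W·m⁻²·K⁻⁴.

In steady state the net flux on the hot side equals that on the cold side.
σ(T₁⁴−T_s⁴)/D₁ = σ(T_s⁴−T₂⁴)/D₂, with D₁ = 1/ε₁+1/ε_s−1 = 7.452, D₂ = 1/ε_s+1/ε₂−1 = 3.286.
Solve for T_s⁴: T_s⁴ = (D₂·T₁⁴ + D₁·T₂⁴)/(D₁+D₂) = 3.500×10¹⁰ K⁴.

T_s ≈ 433 K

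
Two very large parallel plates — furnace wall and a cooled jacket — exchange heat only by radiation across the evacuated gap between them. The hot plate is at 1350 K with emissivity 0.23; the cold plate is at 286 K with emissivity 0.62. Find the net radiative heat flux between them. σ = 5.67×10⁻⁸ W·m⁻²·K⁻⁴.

For two infinite grey parallel plates, q = σ(T₁⁴ − T₂⁴)/(1/ε₁ + 1/ε₂ − 1).
T₁⁴ − T₂⁴ = 3.322×10¹² − 6.691×10⁹ = 3.315×10¹² K⁴.
1/ε₁ + 1/ε₂ − 1 = 4.348 + 1.613 − 1 = 4.961.
q = 5.67×10⁻⁸ × 3.315×10¹² / 4.961.

q ≈ 37900 W/m²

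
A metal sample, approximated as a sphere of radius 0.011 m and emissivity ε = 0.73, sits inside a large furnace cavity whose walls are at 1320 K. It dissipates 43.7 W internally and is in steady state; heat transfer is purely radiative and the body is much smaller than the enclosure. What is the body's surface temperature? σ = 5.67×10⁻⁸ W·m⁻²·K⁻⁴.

T ≈ 1390 K

For a small grey body in a large enclosure, net radiated power = εσA(T⁴ − T_w⁴).
Steady state: P = εσA(T⁴ − T_w⁴) with A = 4πr² = 0.001521 m².
T⁴ = P/(εσA) + T_w⁴ = 43.7/(0.73·5.67×10⁻⁸·0.001521) + (1320)⁴
    = 6.944×10¹¹ + 3.036×10¹² = 3.730×10¹² K⁴.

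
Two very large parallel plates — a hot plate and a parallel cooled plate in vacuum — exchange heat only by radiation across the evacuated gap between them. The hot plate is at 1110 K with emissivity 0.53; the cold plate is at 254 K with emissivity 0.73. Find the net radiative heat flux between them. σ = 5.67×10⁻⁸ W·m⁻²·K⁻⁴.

For two infinite grey parallel plates, q = σ(T₁⁴ − T₂⁴)/(1/ε₁ + 1/ε₂ − 1).
T₁⁴ − T₂⁴ = 1.518×10¹² − 4.162×10⁹ = 1.514×10¹² K⁴.
1/ε₁ + 1/ε₂ − 1 = 1.887 + 1.370 − 1 = 2.257.
q = 5.67×10⁻⁸ × 1.514×10¹² / 2.257.

q ≈ 38000 W/m²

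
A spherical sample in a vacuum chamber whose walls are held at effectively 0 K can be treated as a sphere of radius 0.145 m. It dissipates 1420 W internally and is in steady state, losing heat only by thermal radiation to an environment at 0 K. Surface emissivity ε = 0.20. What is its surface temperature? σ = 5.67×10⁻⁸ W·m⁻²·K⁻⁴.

Steady state: internal power = radiated power, P = εσA T⁴.
Radiating area A = 4πr² = 0.2642 m².
T⁴ = P/(εσA) = 1420/(0.20·5.67×10⁻⁸·0.2642) = 4.739×10¹¹ K⁴.
T = (4.739×10¹¹)^(1/4).

T ≈ 830 K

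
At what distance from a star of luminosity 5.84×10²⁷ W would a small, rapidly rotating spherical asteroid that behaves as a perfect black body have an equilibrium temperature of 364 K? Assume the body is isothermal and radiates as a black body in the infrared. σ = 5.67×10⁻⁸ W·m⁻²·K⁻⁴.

For an isothermal black-emitting sphere, (1−a)S·πr² = σ·4πr²·T⁴ ⇒ S = 4σT⁴/(1−a).
S = 4·5.67×10⁻⁸·(364)⁴/1.00 = 3982 W/m².
Flux falls as S = L/(4πd²), so d = √(L/(4πS)) = √(5.84×10²⁷/(4π·3982)).

d ≈ 3.42×10¹¹ m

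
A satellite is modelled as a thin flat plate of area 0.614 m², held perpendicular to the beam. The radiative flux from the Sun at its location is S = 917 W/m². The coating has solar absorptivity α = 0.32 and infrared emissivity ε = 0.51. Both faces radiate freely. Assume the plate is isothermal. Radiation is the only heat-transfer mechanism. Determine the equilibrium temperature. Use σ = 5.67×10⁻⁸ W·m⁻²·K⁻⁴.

T ≈ 267 K

At equilibrium, absorbed power = emitted power.
Absorbing cross-section = A = 0.6140 m²; emitting surface = 2A = 1.228 m² (ratio 2).
αS·A_cross = εσ·A_surf·T⁴  ⇒  T⁴ = αS/(ε·2σ).
T⁴ = 0.320·917/(0.51·2·5.67×10⁻⁸) = 5.074×10⁹ K⁴.
T = (5.074×10⁹)^(1/4).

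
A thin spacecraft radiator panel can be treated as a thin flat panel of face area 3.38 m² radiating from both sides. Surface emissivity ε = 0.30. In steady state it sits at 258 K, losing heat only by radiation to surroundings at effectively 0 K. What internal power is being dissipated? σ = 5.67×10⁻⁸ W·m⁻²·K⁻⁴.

Steady state: P = εσA T⁴.
A = 2·3.38 = 6.760 m²; T⁴ = (258)⁴ = 4.431×10⁹ K⁴.
P = 0.30 × 5.67×10⁻⁸ × 6.760 × 4.431×10⁹.

P ≈ 509 W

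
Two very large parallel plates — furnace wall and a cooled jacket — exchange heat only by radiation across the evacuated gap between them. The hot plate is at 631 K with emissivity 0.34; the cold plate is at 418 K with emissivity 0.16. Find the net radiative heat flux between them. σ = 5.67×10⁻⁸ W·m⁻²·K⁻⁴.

q ≈ 886 W/m²

For two infinite grey parallel plates, q = σ(T₁⁴ − T₂⁴)/(1/ε₁ + 1/ε₂ − 1).
T₁⁴ − T₂⁴ = 1.585×10¹¹ − 3.053×10¹⁰ = 1.280×10¹¹ K⁴.
1/ε₁ + 1/ε₂ − 1 = 2.941 + 6.250 − 1 = 8.191.
q = 5.67×10⁻⁸ × 1.280×10¹¹ / 8.191.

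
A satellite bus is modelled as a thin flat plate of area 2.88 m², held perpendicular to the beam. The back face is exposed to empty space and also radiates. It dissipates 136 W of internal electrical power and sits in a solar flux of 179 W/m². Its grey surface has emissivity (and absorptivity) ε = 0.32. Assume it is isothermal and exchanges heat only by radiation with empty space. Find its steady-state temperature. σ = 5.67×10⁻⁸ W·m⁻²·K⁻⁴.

At steady state, absorbed solar power + internal power = radiated power.
Absorbed: α·S·A_cross = 0.32·179·2.880 = 165.0 W (cross-section A).
Total input = 165.0 + 136 = 301.0 W.
Radiated: εσ·A_surf·T⁴ with A_surf = 2A = 5.760 m².
T⁴ = 301.0/(0.32·5.67×10⁻⁸·5.760) = 2.880×10⁹ K⁴.

T ≈ 232 K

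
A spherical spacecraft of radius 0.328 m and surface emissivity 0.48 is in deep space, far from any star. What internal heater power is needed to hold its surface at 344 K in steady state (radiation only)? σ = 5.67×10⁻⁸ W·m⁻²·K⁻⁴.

P ≈ 515 W

P = εσ·4πr²·T⁴.
4πr² = 1.352 m²; T⁴ = 1.400×10¹⁰ K⁴.
P = 0.48·5.67×10⁻⁸·1.352·1.400×10¹⁰.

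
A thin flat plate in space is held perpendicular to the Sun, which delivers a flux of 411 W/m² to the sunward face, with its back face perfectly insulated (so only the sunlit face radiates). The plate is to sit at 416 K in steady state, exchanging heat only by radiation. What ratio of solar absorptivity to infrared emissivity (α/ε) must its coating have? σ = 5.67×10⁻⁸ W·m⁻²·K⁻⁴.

Balance: αS·A = εσ·1A·T⁴ ⇒ α/ε = σT⁴/S.
α/ε = 5.67×10⁻⁸·(416)⁴/411 = 5.67×10⁻⁸·2.995×10¹⁰/411.

α/ε ≈ 4.13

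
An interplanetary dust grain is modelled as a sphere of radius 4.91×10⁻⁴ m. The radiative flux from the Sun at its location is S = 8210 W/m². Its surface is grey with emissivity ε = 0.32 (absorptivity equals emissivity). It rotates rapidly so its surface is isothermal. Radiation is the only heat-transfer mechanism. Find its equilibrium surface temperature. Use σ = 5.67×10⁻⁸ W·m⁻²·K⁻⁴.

T ≈ 436 K

At equilibrium, absorbed power = emitted power.
Absorbing cross-section = πr² = 7.574×10⁻⁷ m²; emitting surface = 4πr² = 3.030×10⁻⁶ m² (ratio 4).
εS·A_cross = εσ·A_surf·T⁴  ⇒  T⁴ = S/(4σ)   (ε cancels).
T⁴ = 8210/(4·5.67×10⁻⁸) = 3.620×10¹⁰ K⁴.
T = (3.620×10¹⁰)^(1/4).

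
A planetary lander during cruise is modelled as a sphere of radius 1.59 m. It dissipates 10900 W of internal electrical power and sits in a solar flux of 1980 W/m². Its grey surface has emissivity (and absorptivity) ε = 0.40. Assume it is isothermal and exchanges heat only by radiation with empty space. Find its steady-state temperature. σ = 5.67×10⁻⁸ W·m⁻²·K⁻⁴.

T ≈ 393 K

At steady state, absorbed solar power + internal power = radiated power.
Absorbed: α·S·A_cross = 0.40·1980·7.942 = 6290 W (cross-section πr²).
Total input = 6290 + 10900 = 17190 W.
Radiated: εσ·A_surf·T⁴ with A_surf = 4πr² = 31.77 m².
T⁴ = 17190/(0.40·5.67×10⁻⁸·31.77) = 2.386×10¹⁰ K⁴.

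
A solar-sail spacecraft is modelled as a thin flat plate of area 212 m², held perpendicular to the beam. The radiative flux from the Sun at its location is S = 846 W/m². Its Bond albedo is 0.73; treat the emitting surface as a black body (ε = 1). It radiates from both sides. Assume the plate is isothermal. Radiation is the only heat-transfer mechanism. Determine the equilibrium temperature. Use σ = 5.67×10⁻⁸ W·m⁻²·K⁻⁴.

At equilibrium, absorbed power = emitted power.
Absorbing cross-section = A = 212.0 m²; emitting surface = 2A = 424.0 m² (ratio 2).
(1−a)S·A_cross = εσ·A_surf·T⁴  ⇒  T⁴ = (1−a)S/(2σ).
T⁴ = 0.270·846/(2·5.67×10⁻⁸) = 2.014×10⁹ K⁴.
T = (2.014×10⁹)^(1/4).

T ≈ 212 K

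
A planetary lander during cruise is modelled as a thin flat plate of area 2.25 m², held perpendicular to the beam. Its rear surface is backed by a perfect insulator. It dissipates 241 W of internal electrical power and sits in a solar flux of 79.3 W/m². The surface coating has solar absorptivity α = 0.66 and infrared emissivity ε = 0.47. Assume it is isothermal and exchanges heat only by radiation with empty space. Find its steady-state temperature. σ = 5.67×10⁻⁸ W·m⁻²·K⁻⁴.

T ≈ 278 K

At steady state, absorbed solar power + internal power = radiated power.
Absorbed: α·S·A_cross = 0.66·79.3·2.250 = 117.8 W (cross-section A).
Total input = 117.8 + 241 = 358.8 W.
Radiated: εσ·A_surf·T⁴ with A_surf = A = 2.250 m².
T⁴ = 358.8/(0.47·5.67×10⁻⁸·2.250) = 5.983×10⁹ K⁴.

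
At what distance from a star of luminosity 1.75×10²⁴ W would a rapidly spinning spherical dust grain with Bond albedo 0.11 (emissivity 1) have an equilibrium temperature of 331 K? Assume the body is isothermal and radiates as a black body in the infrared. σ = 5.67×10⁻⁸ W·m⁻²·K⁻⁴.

For an isothermal black-emitting sphere, (1−a)S·πr² = σ·4πr²·T⁴ ⇒ S = 4σT⁴/(1−a).
S = 4·5.67×10⁻⁸·(331)⁴/0.890 = 3059 W/m².
Flux falls as S = L/(4πd²), so d = √(L/(4πS)) = √(1.75×10²⁴/(4π·3059)).

d ≈ 6.75×10⁹ m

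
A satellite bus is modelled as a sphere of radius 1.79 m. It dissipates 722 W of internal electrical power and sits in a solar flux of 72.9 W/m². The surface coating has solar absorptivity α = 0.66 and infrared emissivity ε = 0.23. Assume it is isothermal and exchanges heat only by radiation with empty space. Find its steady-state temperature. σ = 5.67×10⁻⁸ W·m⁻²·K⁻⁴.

At steady state, absorbed solar power + internal power = radiated power.
Absorbed: α·S·A_cross = 0.66·72.9·10.07 = 484.3 W (cross-section πr²).
Total input = 484.3 + 722 = 1206 W.
Radiated: εσ·A_surf·T⁴ with A_surf = 4πr² = 40.26 m².
T⁴ = 1206/(0.23·5.67×10⁻⁸·40.26) = 2.297×10⁹ K⁴.

T ≈ 219 K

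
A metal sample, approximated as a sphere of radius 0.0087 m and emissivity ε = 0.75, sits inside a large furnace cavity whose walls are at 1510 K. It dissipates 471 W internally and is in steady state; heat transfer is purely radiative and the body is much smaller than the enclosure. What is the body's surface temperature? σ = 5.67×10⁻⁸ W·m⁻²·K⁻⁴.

For a small grey body in a large enclosure, net radiated power = εσA(T⁴ − T_w⁴).
Steady state: P = εσA(T⁴ − T_w⁴) with A = 4πr² = 9.511×10⁻⁴ m².
T⁴ = P/(εσA) + T_w⁴ = 471/(0.75·5.67×10⁻⁸·9.511×10⁻⁴) + (1510)⁴
    = 1.164×10¹³ + 5.199×10¹² = 1.684×10¹³ K⁴.

T ≈ 2030 K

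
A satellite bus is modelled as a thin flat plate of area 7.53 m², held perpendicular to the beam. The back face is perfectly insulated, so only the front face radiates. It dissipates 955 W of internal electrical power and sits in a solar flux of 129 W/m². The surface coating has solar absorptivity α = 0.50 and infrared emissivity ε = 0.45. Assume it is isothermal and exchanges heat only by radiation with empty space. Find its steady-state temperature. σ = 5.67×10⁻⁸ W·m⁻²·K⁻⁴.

At steady state, absorbed solar power + internal power = radiated power.
Absorbed: α·S·A_cross = 0.50·129·7.530 = 485.7 W (cross-section A).
Total input = 485.7 + 955 = 1441 W.
Radiated: εσ·A_surf·T⁴ with A_surf = A = 7.530 m².
T⁴ = 1441/(0.45·5.67×10⁻⁸·7.530) = 7.499×10⁹ K⁴.

T ≈ 294 K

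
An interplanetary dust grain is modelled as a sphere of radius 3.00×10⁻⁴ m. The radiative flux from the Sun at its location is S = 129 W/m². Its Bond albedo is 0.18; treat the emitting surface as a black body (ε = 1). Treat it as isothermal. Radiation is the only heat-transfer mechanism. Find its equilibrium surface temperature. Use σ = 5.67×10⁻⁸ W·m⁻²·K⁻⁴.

T ≈ 147 K

At equilibrium, absorbed power = emitted power.
Absorbing cross-section = πr² = 2.827×10⁻⁷ m²; emitting surface = 4πr² = 1.131×10⁻⁶ m² (ratio 4).
(1−a)S·A_cross = εσ·A_surf·T⁴  ⇒  T⁴ = (1−a)S/(4σ).
T⁴ = 0.820·129/(4·5.67×10⁻⁸) = 4.664×10⁸ K⁴.
T = (4.664×10⁸)^(1/4).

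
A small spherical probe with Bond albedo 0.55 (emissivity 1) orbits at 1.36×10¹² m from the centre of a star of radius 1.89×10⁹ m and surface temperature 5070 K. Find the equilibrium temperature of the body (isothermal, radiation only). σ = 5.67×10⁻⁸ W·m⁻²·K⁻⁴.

T ≈ 109 K

The star's surface emits σT_*⁴; at distance d the flux is S = σT_*⁴(R_*/d)².
S = 5.67×10⁻⁸·(5070)⁴·(1.89×10⁹/1.36×10¹²)² = 72.35 W/m².
For an isothermal sphere T⁴ = (1−a)S/(4σ) = 1.436×10⁸ K⁴.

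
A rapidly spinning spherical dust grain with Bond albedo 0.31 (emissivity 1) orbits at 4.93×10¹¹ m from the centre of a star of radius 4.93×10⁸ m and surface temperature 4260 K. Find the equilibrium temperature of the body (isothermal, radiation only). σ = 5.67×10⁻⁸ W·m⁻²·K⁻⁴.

T ≈ 86.8 K

The star's surface emits σT_*⁴; at distance d the flux is S = σT_*⁴(R_*/d)².
S = 5.67×10⁻⁸·(4260)⁴·(4.93×10⁸/4.93×10¹¹)² = 18.67 W/m².
For an isothermal sphere T⁴ = (1−a)S/(4σ) = 5.681×10⁷ K⁴.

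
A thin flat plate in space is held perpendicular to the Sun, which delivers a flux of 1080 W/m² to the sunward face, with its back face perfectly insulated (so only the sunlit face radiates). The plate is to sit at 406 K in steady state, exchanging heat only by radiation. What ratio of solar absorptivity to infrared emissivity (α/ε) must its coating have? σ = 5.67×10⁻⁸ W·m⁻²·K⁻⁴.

α/ε ≈ 1.43

Balance: αS·A = εσ·1A·T⁴ ⇒ α/ε = σT⁴/S.
α/ε = 5.67×10⁻⁸·(406)⁴/1080 = 5.67×10⁻⁸·2.717×10¹⁰/1080.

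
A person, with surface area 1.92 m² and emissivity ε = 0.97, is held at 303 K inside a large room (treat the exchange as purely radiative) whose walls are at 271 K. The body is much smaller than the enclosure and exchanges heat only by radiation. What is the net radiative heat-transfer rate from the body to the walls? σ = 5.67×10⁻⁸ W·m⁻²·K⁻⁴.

P_net ≈ 321 W

For a small grey body in a large enclosure: P_net = εσA(T_body⁴ − T_wall⁴).
A = 1.92 m²; T_body⁴ − T_wall⁴ = 8.429×10⁹ − 5.394×10⁹ = 3.035×10⁹ K⁴.
|P_net| = 0.97·5.67×10⁻⁸·1.920·3.035×10⁹.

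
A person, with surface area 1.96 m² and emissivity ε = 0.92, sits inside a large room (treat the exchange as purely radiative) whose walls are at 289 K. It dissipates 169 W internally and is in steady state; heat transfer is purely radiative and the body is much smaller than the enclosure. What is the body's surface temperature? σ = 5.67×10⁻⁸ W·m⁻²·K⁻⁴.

T ≈ 305 K

For a small grey body in a large enclosure, net radiated power = εσA(T⁴ − T_w⁴).
Steady state: P = εσA(T⁴ − T_w⁴) with A = 1.96 m².
T⁴ = P/(εσA) + T_w⁴ = 169/(0.92·5.67×10⁻⁸·1.960) + (289)⁴
    = 1.653×10⁹ + 6.976×10⁹ = 8.629×10⁹ K⁴.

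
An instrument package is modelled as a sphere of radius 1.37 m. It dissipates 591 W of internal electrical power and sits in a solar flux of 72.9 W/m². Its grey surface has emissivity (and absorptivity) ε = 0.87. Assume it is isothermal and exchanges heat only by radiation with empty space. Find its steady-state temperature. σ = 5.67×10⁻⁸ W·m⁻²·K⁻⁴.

At steady state, absorbed solar power + internal power = radiated power.
Absorbed: α·S·A_cross = 0.87·72.9·5.896 = 374.0 W (cross-section πr²).
Total input = 374.0 + 591 = 965.0 W.
Radiated: εσ·A_surf·T⁴ with A_surf = 4πr² = 23.59 m².
T⁴ = 965.0/(0.87·5.67×10⁻⁸·23.59) = 8.294×10⁸ K⁴.

T ≈ 170 K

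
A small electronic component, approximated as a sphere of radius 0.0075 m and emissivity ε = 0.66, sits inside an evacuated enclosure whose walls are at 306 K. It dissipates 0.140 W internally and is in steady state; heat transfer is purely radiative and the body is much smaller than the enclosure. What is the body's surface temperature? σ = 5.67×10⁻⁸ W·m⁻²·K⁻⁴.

For a small grey body in a large enclosure, net radiated power = εσA(T⁴ − T_w⁴).
Steady state: P = εσA(T⁴ − T_w⁴) with A = 4πr² = 7.069×10⁻⁴ m².
T⁴ = P/(εσA) + T_w⁴ = 0.140/(0.66·5.67×10⁻⁸·7.069×10⁻⁴) + (306)⁴
    = 5.293×10⁹ + 8.768×10⁹ = 1.406×10¹⁰ K⁴.

T ≈ 344 K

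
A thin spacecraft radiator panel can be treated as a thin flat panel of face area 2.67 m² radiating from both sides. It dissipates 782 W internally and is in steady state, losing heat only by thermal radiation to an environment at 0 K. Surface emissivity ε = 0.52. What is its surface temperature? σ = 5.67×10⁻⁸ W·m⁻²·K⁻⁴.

Steady state: internal power = radiated power, P = εσA T⁴.
Radiating area A = 2·2.67 = 5.340 m².
T⁴ = P/(εσA) = 782/(0.52·5.67×10⁻⁸·5.340) = 4.967×10⁹ K⁴.
T = (4.967×10⁹)^(1/4).

T ≈ 265 K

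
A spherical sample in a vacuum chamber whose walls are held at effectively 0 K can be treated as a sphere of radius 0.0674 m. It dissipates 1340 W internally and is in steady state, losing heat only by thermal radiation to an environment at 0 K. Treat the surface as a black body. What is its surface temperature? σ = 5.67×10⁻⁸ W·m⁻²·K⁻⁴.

T ≈ 802 K

Steady state: internal power = radiated power, P = εσA T⁴.
Radiating area A = 4πr² = 0.05709 m².
T⁴ = P/(εσA) = 1340/(1.0·5.67×10⁻⁸·0.05709) = 4.140×10¹¹ K⁴.
T = (4.140×10¹¹)^(1/4).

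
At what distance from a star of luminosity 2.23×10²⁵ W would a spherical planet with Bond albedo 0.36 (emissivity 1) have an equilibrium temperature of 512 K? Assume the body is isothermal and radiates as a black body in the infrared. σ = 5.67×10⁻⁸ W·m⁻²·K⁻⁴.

d ≈ 8.54×10⁹ m

For an isothermal black-emitting sphere, (1−a)S·πr² = σ·4πr²·T⁴ ⇒ S = 4σT⁴/(1−a).
S = 4·5.67×10⁻⁸·(512)⁴/0.640 = 24350 W/m².
Flux falls as S = L/(4πd²), so d = √(L/(4πS)) = √(2.23×10²⁵/(4π·24350)).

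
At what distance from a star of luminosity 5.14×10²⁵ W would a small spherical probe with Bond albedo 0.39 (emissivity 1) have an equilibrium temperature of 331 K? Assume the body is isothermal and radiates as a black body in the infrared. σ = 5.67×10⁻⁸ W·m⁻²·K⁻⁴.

d ≈ 3.03×10¹⁰ m

For an isothermal black-emitting sphere, (1−a)S·πr² = σ·4πr²·T⁴ ⇒ S = 4σT⁴/(1−a).
S = 4·5.67×10⁻⁸·(331)⁴/0.610 = 4463 W/m².
Flux falls as S = L/(4πd²), so d = √(L/(4πS)) = √(5.14×10²⁵/(4π·4463)).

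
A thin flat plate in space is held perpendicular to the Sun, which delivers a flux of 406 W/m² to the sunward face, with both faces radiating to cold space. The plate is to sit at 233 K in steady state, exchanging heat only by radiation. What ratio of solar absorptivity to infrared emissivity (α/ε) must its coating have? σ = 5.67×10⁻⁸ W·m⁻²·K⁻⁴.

Balance: αS·A = εσ·2A·T⁴ ⇒ α/ε = 2σT⁴/S.
α/ε = 2·5.67×10⁻⁸·(233)⁴/406 = 2·5.67×10⁻⁸·2.947×10⁹/406.

α/ε ≈ 0.823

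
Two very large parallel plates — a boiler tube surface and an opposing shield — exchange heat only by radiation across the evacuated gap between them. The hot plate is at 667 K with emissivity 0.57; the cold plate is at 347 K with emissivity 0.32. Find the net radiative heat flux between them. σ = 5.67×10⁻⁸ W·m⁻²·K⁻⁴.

q ≈ 2680 W/m²

For two infinite grey parallel plates, q = σ(T₁⁴ − T₂⁴)/(1/ε₁ + 1/ε₂ − 1).
T₁⁴ − T₂⁴ = 1.979×10¹¹ − 1.450×10¹⁰ = 1.834×10¹¹ K⁴.
1/ε₁ + 1/ε₂ − 1 = 1.754 + 3.125 − 1 = 3.879.
q = 5.67×10⁻⁸ × 1.834×10¹¹ / 3.879.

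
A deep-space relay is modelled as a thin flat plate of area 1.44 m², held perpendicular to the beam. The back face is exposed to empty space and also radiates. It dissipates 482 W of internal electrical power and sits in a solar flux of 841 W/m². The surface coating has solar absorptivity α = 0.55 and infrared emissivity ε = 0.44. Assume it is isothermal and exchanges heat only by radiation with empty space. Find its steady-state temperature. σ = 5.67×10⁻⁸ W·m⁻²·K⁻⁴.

T ≈ 356 K

At steady state, absorbed solar power + internal power = radiated power.
Absorbed: α·S·A_cross = 0.55·841·1.440 = 666.1 W (cross-section A).
Total input = 666.1 + 482 = 1148 W.
Radiated: εσ·A_surf·T⁴ with A_surf = 2A = 2.880 m².
T⁴ = 1148/(0.44·5.67×10⁻⁸·2.880) = 1.598×10¹⁰ K⁴.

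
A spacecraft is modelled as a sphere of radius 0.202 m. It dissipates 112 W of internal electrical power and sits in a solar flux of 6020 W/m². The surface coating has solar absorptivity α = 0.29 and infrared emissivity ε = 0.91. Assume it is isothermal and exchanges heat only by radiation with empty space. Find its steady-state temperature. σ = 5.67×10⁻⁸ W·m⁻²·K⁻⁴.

T ≈ 336 K

At steady state, absorbed solar power + internal power = radiated power.
Absorbed: α·S·A_cross = 0.29·6020·0.1282 = 223.8 W (cross-section πr²).
Total input = 223.8 + 112 = 335.8 W.
Radiated: εσ·A_surf·T⁴ with A_surf = 4πr² = 0.5128 m².
T⁴ = 335.8/(0.91·5.67×10⁻⁸·0.5128) = 1.269×10¹⁰ K⁴.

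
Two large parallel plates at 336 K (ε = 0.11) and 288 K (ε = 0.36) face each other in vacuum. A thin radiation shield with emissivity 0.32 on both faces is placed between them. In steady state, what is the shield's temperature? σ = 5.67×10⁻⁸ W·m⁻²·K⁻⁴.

In steady state the net flux on the hot side equals that on the cold side.
σ(T₁⁴−T_s⁴)/D₁ = σ(T_s⁴−T₂⁴)/D₂, with D₁ = 1/ε₁+1/ε_s−1 = 11.22, D₂ = 1/ε_s+1/ε₂−1 = 4.903.
Solve for T_s⁴: T_s⁴ = (D₂·T₁⁴ + D₁·T₂⁴)/(D₁+D₂) = 8.664×10⁹ K⁴.

T_s ≈ 305 K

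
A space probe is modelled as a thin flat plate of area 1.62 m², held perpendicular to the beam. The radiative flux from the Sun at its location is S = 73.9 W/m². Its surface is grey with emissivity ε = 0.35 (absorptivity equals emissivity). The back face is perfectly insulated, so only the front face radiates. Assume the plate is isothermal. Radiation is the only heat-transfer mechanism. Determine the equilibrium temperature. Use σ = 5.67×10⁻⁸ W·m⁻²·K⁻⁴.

At equilibrium, absorbed power = emitted power.
Absorbing cross-section = A = 1.620 m²; emitting surface = A = 1.620 m² (ratio 1).
εS·A_cross = εσ·A_surf·T⁴  ⇒  T⁴ = S/(1σ)   (ε cancels).
T⁴ = 73.9/(1·5.67×10⁻⁸) = 1.303×10⁹ K⁴.
T = (1.303×10⁹)^(1/4).

T ≈ 190 K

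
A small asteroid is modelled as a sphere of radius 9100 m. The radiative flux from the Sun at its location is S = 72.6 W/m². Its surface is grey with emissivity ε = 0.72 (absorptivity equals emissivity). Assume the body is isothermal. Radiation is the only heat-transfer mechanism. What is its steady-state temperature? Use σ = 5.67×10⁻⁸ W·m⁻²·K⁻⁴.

At equilibrium, absorbed power = emitted power.
Absorbing cross-section = πr² = 2.602×10⁸ m²; emitting surface = 4πr² = 1.041×10⁹ m² (ratio 4).
εS·A_cross = εσ·A_surf·T⁴  ⇒  T⁴ = S/(4σ)   (ε cancels).
T⁴ = 72.6/(4·5.67×10⁻⁸) = 3.201×10⁸ K⁴.
T = (3.201×10⁸)^(1/4).

T ≈ 134 K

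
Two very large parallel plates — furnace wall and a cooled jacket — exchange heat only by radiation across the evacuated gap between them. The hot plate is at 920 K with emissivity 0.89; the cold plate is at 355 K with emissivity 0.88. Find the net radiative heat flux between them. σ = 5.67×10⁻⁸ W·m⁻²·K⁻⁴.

q ≈ 31500 W/m²

For two infinite grey parallel plates, q = σ(T₁⁴ − T₂⁴)/(1/ε₁ + 1/ε₂ − 1).
T₁⁴ − T₂⁴ = 7.164×10¹¹ − 1.588×10¹⁰ = 7.005×10¹¹ K⁴.
1/ε₁ + 1/ε₂ − 1 = 1.124 + 1.136 − 1 = 1.260.
q = 5.67×10⁻⁸ × 7.005×10¹¹ / 1.260.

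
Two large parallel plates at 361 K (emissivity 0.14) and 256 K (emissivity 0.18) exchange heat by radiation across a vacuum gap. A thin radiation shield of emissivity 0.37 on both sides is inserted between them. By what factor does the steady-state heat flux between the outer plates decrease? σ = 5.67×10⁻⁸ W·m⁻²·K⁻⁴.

factor ≈ 1.38

Without shield: q₀ = σΔ(T⁴)/(1/ε₁+1/ε₂−1) with denominator 11.70.
With shield the two gaps are in series; the resistances add: (1/ε₁+1/ε_s−1)+(1/ε_s+1/ε₂−1) = 8.846+7.258 = 16.10.
Heat-flux ratio q₀/q = 16.10/11.70.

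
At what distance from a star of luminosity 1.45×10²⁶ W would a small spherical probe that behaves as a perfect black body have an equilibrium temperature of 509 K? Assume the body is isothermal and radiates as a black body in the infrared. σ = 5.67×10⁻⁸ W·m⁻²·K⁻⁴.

d ≈ 2.75×10¹⁰ m

For an isothermal black-emitting sphere, (1−a)S·πr² = σ·4πr²·T⁴ ⇒ S = 4σT⁴/(1−a).
S = 4·5.67×10⁻⁸·(509)⁴/1.00 = 15220 W/m².
Flux falls as S = L/(4πd²), so d = √(L/(4πS)) = √(1.45×10²⁶/(4π·15220)).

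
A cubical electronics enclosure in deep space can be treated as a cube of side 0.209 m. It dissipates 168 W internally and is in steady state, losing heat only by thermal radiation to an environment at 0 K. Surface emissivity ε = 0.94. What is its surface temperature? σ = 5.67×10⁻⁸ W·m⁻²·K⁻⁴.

Steady state: internal power = radiated power, P = εσA T⁴.
Radiating area A = 6L² = 0.2621 m².
T⁴ = P/(εσA) = 168/(0.94·5.67×10⁻⁸·0.2621) = 1.203×10¹⁰ K⁴.
T = (1.203×10¹⁰)^(1/4).

T ≈ 331 K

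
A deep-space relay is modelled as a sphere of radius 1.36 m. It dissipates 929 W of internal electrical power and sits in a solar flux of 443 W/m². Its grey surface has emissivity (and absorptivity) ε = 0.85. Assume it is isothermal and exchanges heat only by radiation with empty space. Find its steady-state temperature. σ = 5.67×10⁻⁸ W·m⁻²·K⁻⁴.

At steady state, absorbed solar power + internal power = radiated power.
Absorbed: α·S·A_cross = 0.85·443·5.811 = 2188 W (cross-section πr²).
Total input = 2188 + 929 = 3117 W.
Radiated: εσ·A_surf·T⁴ with A_surf = 4πr² = 23.24 m².
T⁴ = 3117/(0.85·5.67×10⁻⁸·23.24) = 2.783×10⁹ K⁴.

T ≈ 230 K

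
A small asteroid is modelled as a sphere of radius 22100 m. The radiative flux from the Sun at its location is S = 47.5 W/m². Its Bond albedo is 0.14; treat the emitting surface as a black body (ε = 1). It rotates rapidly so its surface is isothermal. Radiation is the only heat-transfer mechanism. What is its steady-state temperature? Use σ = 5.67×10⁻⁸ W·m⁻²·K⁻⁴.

T ≈ 116 K

At equilibrium, absorbed power = emitted power.
Absorbing cross-section = πr² = 1.534×10⁹ m²; emitting surface = 4πr² = 6.138×10⁹ m² (ratio 4).
(1−a)S·A_cross = εσ·A_surf·T⁴  ⇒  T⁴ = (1−a)S/(4σ).
T⁴ = 0.860·47.5/(4·5.67×10⁻⁸) = 1.801×10⁸ K⁴.
T = (1.801×10⁸)^(1/4).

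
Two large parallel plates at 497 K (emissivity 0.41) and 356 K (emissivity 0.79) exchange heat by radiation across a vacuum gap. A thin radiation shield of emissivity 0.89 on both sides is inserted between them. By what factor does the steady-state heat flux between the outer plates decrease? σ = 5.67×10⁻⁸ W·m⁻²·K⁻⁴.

Without shield: q₀ = σΔ(T⁴)/(1/ε₁+1/ε₂−1) with denominator 2.705.
With shield the two gaps are in series; the resistances add: (1/ε₁+1/ε_s−1)+(1/ε_s+1/ε₂−1) = 2.563+1.389 = 3.952.
Heat-flux ratio q₀/q = 3.952/2.705.

factor ≈ 1.46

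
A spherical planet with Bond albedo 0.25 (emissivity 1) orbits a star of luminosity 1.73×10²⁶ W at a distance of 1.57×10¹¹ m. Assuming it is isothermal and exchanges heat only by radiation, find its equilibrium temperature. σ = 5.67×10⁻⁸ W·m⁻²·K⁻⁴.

First find the stellar flux at distance d: S = L/(4πd²) = 1.73×10²⁶/(4π·(1.57×10¹¹)²) = 558.5 W/m².
For an isothermal sphere, absorbed (1−a)S·πr² = emitted σ·4πr²·T⁴, so T⁴ = (1−a)S/(4σ).
T⁴ = 0.750·558.5/(4·5.67×10⁻⁸) = 1.847×10⁹ K⁴.

T ≈ 207 K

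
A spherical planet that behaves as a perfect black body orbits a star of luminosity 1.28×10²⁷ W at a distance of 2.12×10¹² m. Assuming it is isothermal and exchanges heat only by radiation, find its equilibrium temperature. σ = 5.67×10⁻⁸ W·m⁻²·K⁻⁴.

First find the stellar flux at distance d: S = L/(4πd²) = 1.28×10²⁷/(4π·(2.12×10¹²)²) = 22.66 W/m².
For an isothermal sphere, absorbed (1−a)S·πr² = emitted σ·4πr²·T⁴, so T⁴ = (1−a)S/(4σ).
T⁴ = 1.00·22.66/(4·5.67×10⁻⁸) = 9.993×10⁷ K⁴.

T ≈ 100 K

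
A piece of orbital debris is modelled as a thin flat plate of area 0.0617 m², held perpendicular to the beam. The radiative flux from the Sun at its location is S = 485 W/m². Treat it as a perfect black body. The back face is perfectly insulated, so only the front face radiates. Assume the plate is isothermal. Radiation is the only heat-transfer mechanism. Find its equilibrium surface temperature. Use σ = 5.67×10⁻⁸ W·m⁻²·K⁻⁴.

T ≈ 304 K

At equilibrium, absorbed power = emitted power.
Absorbing cross-section = A = 0.06170 m²; emitting surface = A = 0.06170 m² (ratio 1).
S·A_cross = εσ·A_surf·T⁴  ⇒  T⁴ = S/(1σ).
T⁴ = 1.00·485/(1·5.67×10⁻⁸) = 8.554×10⁹ K⁴.
T = (8.554×10⁹)^(1/4).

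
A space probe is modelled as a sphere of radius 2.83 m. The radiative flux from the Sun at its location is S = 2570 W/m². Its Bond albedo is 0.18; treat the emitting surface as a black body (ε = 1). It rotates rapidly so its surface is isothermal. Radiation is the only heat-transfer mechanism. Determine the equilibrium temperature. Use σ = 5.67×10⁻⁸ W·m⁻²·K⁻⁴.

T ≈ 310 K

At equilibrium, absorbed power = emitted power.
Absorbing cross-section = πr² = 25.16 m²; emitting surface = 4πr² = 100.6 m² (ratio 4).
(1−a)S·A_cross = εσ·A_surf·T⁴  ⇒  T⁴ = (1−a)S/(4σ).
T⁴ = 0.820·2570/(4·5.67×10⁻⁸) = 9.292×10⁹ K⁴.
T = (9.292×10⁹)^(1/4).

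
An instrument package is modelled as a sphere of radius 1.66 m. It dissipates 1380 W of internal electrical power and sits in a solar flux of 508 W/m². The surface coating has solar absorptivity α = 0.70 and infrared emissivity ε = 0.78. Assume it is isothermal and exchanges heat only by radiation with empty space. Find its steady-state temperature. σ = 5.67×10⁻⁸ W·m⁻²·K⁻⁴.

T ≈ 232 K

At steady state, absorbed solar power + internal power = radiated power.
Absorbed: α·S·A_cross = 0.70·508·8.657 = 3078 W (cross-section πr²).
Total input = 3078 + 1380 = 4458 W.
Radiated: εσ·A_surf·T⁴ with A_surf = 4πr² = 34.63 m².
T⁴ = 4458/(0.78·5.67×10⁻⁸·34.63) = 2.911×10⁹ K⁴.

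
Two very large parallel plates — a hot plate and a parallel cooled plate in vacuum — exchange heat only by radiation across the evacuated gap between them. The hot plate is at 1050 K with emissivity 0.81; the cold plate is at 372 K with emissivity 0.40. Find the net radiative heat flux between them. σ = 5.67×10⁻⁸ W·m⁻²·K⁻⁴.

q ≈ 24800 W/m²

For two infinite grey parallel plates, q = σ(T₁⁴ − T₂⁴)/(1/ε₁ + 1/ε₂ − 1).
T₁⁴ − T₂⁴ = 1.216×10¹² − 1.915×10¹⁰ = 1.196×10¹² K⁴.
1/ε₁ + 1/ε₂ − 1 = 1.235 + 2.500 − 1 = 2.735.
q = 5.67×10⁻⁸ × 1.196×10¹² / 2.735.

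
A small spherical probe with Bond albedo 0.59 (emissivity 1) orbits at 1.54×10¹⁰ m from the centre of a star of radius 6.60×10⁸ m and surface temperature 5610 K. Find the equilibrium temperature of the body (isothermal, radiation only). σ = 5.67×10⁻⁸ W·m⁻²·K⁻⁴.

The star's surface emits σT_*⁴; at distance d the flux is S = σT_*⁴(R_*/d)².
S = 5.67×10⁻⁸·(5610)⁴·(6.60×10⁸/1.54×10¹⁰)² = 1.032×10⁵ W/m².
For an isothermal sphere T⁴ = (1−a)S/(4σ) = 1.865×10¹¹ K⁴.

T ≈ 657 K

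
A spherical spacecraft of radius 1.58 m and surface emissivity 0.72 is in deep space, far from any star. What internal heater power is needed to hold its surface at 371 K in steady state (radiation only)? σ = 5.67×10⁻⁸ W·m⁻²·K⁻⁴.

P ≈ 24300 W

P = εσ·4πr²·T⁴.
4πr² = 31.37 m²; T⁴ = 1.895×10¹⁰ K⁴.
P = 0.72·5.67×10⁻⁸·31.37·1.895×10¹⁰.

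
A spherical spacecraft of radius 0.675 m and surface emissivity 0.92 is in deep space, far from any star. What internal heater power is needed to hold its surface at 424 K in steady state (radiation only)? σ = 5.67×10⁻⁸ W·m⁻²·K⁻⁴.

P ≈ 9650 W

P = εσ·4πr²·T⁴.
4πr² = 5.726 m²; T⁴ = 3.232×10¹⁰ K⁴.
P = 0.92·5.67×10⁻⁸·5.726·3.232×10¹⁰.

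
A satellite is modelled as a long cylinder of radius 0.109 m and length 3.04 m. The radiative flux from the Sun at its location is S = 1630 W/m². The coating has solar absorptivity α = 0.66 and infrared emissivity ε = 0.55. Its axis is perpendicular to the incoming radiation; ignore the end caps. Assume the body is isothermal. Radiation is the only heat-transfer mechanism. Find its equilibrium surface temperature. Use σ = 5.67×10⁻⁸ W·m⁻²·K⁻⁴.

At equilibrium, absorbed power = emitted power.
Absorbing cross-section = 2rL = 0.6627 m²; emitting surface = 2πrL = 2.082 m² (ratio π).
αS·A_cross = εσ·A_surf·T⁴  ⇒  T⁴ = αS/(ε·πσ).
T⁴ = 0.660·1630/(0.55·π·5.67×10⁻⁸) = 1.098×10¹⁰ K⁴.
T = (1.098×10¹⁰)^(1/4).

T ≈ 324 K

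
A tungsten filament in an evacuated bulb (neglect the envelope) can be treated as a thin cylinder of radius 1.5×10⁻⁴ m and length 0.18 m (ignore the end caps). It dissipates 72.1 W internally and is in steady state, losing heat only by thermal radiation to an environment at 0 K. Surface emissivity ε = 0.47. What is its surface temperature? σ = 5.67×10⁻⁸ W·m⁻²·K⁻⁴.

T ≈ 2000 K

Steady state: internal power = radiated power, P = εσA T⁴.
Radiating area A = 2πrL = 1.696×10⁻⁴ m².
T⁴ = P/(εσA) = 72.1/(0.47·5.67×10⁻⁸·1.696×10⁻⁴) = 1.595×10¹³ K⁴.
T = (1.595×10¹³)^(1/4).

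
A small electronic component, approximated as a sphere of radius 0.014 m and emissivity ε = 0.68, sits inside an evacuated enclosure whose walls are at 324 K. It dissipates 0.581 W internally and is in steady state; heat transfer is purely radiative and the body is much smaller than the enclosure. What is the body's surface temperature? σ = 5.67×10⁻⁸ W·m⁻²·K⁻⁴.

For a small grey body in a large enclosure, net radiated power = εσA(T⁴ − T_w⁴).
Steady state: P = εσA(T⁴ − T_w⁴) with A = 4πr² = 0.002463 m².
T⁴ = P/(εσA) + T_w⁴ = 0.581/(0.68·5.67×10⁻⁸·0.002463) + (324)⁴
    = 6.118×10⁹ + 1.102×10¹⁰ = 1.714×10¹⁰ K⁴.

T ≈ 362 K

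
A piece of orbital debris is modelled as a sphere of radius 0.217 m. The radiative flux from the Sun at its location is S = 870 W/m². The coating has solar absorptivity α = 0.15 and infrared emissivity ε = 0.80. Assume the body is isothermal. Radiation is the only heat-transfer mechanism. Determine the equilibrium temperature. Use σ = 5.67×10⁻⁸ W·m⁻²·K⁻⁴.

T ≈ 164 K

At equilibrium, absorbed power = emitted power.
Absorbing cross-section = πr² = 0.1479 m²; emitting surface = 4πr² = 0.5917 m² (ratio 4).
αS·A_cross = εσ·A_surf·T⁴  ⇒  T⁴ = αS/(ε·4σ).
T⁴ = 0.150·870/(0.80·4·5.67×10⁻⁸) = 7.192×10⁸ K⁴.
T = (7.192×10⁸)^(1/4).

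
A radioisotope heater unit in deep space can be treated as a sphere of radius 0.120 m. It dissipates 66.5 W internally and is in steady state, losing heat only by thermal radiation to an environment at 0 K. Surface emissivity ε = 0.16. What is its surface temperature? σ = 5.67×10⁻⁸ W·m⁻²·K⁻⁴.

T ≈ 449 K

Steady state: internal power = radiated power, P = εσA T⁴.
Radiating area A = 4πr² = 0.1810 m².
T⁴ = P/(εσA) = 66.5/(0.16·5.67×10⁻⁸·0.1810) = 4.051×10¹⁰ K⁴.
T = (4.051×10¹⁰)^(1/4).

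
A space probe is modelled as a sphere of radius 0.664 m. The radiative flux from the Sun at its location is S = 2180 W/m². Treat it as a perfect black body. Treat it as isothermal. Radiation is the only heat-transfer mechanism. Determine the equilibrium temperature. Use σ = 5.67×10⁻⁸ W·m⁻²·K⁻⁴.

T ≈ 313 K

At equilibrium, absorbed power = emitted power.
Absorbing cross-section = πr² = 1.385 m²; emitting surface = 4πr² = 5.540 m² (ratio 4).
S·A_cross = εσ·A_surf·T⁴  ⇒  T⁴ = S/(4σ).
T⁴ = 1.00·2180/(4·5.67×10⁻⁸) = 9.612×10⁹ K⁴.
T = (9.612×10⁹)^(1/4).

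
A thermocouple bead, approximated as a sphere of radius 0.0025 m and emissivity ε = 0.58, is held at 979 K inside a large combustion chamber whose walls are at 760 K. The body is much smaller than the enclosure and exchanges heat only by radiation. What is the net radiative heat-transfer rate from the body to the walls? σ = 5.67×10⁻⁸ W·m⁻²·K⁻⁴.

P_net ≈ 1.51 W

For a small grey body in a large enclosure: P_net = εσA(T_body⁴ − T_wall⁴).
A = 4πr² = 7.854×10⁻⁵ m²; T_body⁴ − T_wall⁴ = 9.186×10¹¹ − 3.336×10¹¹ = 5.850×10¹¹ K⁴.
|P_net| = 0.58·5.67×10⁻⁸·7.854×10⁻⁵·5.850×10¹¹.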